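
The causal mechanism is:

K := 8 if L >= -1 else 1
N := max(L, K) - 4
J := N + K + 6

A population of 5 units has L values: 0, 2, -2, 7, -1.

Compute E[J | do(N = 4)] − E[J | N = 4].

Under do(N=4), N's equation is replaced by N=4 for every unit. Per-unit J: 18, 18, 11, 18, 18. Mean = 16.6.
Conditioning on N=4 selects the 4 unit(s) with L ∈ {0, 2, 7, -1}. Their J values: 18, 18, 18, 18. Mean = 18.
Difference = 16.6 − 18 = -1.4.

-1.4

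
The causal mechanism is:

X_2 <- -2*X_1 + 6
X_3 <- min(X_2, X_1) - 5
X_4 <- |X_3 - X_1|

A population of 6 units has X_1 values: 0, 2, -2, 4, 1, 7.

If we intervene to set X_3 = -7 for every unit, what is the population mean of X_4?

9

The intervention sets X_3=-7 in all 6 units regardless of X_1. Recomputing X_4 per unit gives 7, 9, 5, 11, 8, 14; average 9.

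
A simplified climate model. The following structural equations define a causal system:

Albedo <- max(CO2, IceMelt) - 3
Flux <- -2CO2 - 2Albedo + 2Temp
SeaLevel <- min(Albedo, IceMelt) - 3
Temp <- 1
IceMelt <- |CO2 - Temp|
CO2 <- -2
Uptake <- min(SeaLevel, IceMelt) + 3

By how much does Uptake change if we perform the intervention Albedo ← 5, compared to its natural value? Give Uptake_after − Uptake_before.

The intervention breaks the incoming arrows to Albedo: Albedo <- max(CO2, IceMelt) - 3 no longer applies, and Albedo = 5.
IceMelt = |CO2 - Temp|  [with CO2=-2, Temp=1]  = 3
SeaLevel = min(Albedo, IceMelt) - 3  [with Albedo=5, IceMelt=3]  = 0
Uptake = min(SeaLevel, IceMelt) + 3  [with SeaLevel=0, IceMelt=3]  = 3
Without intervention: IceMelt = |CO2 - Temp|  [with CO2=-2, Temp=1]  = 3; Albedo = max(CO2, IceMelt) - 3  [with CO2=-2, IceMelt=3]  = 0; SeaLevel = min(Albedo, IceMelt) - 3  [with Albedo=0, IceMelt=3]  = -3; Uptake = min(SeaLevel, IceMelt) + 3  [with SeaLevel=-3, IceMelt=3]  = 0.
Change = 3 − 0 = 3.

3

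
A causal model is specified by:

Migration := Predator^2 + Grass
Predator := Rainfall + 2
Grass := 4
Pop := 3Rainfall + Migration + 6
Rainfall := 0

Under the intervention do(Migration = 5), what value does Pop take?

Intervening sets Migration = 5 and removes its equation (Migration := Predator^2 + Grass).
Pop = 3Rainfall + Migration + 6  [with Rainfall=0, Migration=5]  = 11

11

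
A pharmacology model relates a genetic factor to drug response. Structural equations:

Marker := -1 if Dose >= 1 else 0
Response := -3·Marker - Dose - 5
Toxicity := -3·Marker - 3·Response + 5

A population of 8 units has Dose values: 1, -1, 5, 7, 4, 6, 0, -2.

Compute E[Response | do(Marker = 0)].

Every unit gets Marker=0 under the intervention. Response values become -6, -4, -10, -12, -9, -11, -5, -3; E[Response|do(Marker=0)] = -7.5.

-7.5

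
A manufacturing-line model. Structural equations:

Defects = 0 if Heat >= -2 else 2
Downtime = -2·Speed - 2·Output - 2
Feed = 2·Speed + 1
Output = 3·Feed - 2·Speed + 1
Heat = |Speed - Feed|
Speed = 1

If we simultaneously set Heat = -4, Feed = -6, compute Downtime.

Setting Heat = -4, Feed = -6 by intervention discards those variables' equations.
Output = 3·Feed - 2·Speed + 1  [with Feed=-6, Speed=1]  = -19
Downtime = -2·Speed - 2·Output - 2  [with Speed=1, Output=-19]  = 34

34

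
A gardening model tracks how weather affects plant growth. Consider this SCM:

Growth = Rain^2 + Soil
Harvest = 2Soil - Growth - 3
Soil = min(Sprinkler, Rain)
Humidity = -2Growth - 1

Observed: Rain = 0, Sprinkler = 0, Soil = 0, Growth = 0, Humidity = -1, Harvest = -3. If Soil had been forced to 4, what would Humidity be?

-9

do(Soil=4) replaces the equation Soil = min(Sprinkler, Rain) with the constant Soil = 4.
Growth = Rain^2 + Soil  [with Rain=0, Soil=4]  = 4
Humidity = -2Growth - 1  [with Growth=4]  = -9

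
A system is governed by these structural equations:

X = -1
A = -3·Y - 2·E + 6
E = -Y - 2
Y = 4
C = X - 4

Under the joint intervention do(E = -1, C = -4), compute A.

The joint intervention fixes E = -1, C = -4, removing each variable's own equation.
A = -3·Y - 2·E + 6  [with Y=4, E=-1]  = -4

-4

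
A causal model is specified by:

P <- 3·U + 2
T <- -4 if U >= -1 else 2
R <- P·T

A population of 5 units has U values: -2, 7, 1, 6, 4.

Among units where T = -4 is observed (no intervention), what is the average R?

E[R|T=-4] averages over only the 4 units with T=-4 (U = 7, 1, 6, 4): R = -92, -20, -80, -56, mean -62.

-62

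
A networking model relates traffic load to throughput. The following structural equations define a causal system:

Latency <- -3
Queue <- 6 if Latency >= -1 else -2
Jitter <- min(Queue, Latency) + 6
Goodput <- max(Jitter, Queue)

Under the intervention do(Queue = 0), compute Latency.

-3

Under do(Queue=0), the mechanism Queue <- 6 if Latency >= -1 else -2 is discarded; Queue is fixed at 0.
Latency is not downstream of the intervention, so its value is determined by the original equations.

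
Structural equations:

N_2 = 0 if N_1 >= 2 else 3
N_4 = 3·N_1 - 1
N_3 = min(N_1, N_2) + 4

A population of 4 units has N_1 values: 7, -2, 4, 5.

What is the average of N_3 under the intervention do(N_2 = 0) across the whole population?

Every unit gets N_2=0 under the intervention. N_3 values become 4, 2, 4, 4; E[N_3|do(N_2=0)] = 3.5.

3.5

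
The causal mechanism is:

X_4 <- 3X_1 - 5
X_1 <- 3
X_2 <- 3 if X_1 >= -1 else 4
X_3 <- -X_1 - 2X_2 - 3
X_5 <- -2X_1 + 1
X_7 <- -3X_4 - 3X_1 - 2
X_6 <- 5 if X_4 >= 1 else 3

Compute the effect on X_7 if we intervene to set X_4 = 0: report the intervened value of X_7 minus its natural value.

The intervention breaks the incoming arrows to X_4: X_4 <- 3X_1 - 5 no longer applies, and X_4 = 0.
X_7 = -3X_4 - 3X_1 - 2  [with X_4=0, X_1=3]  = -11
Without intervention: X_4 = 3X_1 - 5  [with X_1=3]  = 4; X_7 = -3X_4 - 3X_1 - 2  [with X_4=4, X_1=3]  = -23.
Change = -11 − (-23) = 12.

12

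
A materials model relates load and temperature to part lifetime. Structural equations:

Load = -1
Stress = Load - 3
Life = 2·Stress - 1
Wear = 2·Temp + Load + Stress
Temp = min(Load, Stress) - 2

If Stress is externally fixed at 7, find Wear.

Under do(Stress=7), the mechanism Stress = Load - 3 is discarded; Stress is fixed at 7.
Temp = min(Load, Stress) - 2  [with Load=-1, Stress=7]  = -3
Wear = 2·Temp + Load + Stress  [with Temp=-3, Load=-1, Stress=7]  = 0

0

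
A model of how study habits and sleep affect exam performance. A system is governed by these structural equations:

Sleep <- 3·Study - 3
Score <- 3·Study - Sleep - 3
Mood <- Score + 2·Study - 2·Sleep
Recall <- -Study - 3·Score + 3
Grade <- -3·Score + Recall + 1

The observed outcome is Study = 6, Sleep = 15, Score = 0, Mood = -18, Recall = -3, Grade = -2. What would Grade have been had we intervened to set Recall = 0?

1

The intervention breaks the incoming arrows to Recall: Recall <- -Study - 3·Score + 3 no longer applies, and Recall = 0.
Sleep = 3·Study - 3  [with Study=6]  = 15
Score = 3·Study - Sleep - 3  [with Study=6, Sleep=15]  = 0
Grade = -3·Score + Recall + 1  [with Score=0, Recall=0]  = 1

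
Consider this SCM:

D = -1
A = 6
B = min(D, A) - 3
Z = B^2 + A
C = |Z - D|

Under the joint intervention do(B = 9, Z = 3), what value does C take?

Setting B = 9, Z = 3 by intervention discards those variables' equations.
C = |Z - D|  [with Z=3, D=-1]  = 4

4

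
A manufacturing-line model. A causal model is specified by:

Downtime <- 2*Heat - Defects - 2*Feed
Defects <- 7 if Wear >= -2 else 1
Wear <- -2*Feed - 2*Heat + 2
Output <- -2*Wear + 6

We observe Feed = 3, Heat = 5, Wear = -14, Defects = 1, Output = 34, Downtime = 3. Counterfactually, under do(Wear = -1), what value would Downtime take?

The intervention breaks the incoming arrows to Wear: Wear <- -2*Feed - 2*Heat + 2 no longer applies, and Wear = -1.
Defects = 7 if Wear >= -2 else 1  [with Wear=-1]  = 7
Downtime = 2*Heat - Defects - 2*Feed  [with Heat=5, Defects=7, Feed=3]  = -3

-3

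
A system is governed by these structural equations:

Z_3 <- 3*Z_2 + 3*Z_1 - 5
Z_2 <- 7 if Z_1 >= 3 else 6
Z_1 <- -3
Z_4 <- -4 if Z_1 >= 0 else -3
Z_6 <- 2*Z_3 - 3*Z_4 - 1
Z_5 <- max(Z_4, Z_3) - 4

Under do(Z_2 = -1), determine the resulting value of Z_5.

do(Z_2=-1) replaces the equation Z_2 <- 7 if Z_1 >= 3 else 6 with the constant Z_2 = -1.
Z_3 = 3*Z_2 + 3*Z_1 - 5  [with Z_2=-1, Z_1=-3]  = -17
Z_4 = -4 if Z_1 >= 0 else -3  [with Z_1=-3]  = -3
Z_5 = max(Z_4, Z_3) - 4  [with Z_4=-3, Z_3=-17]  = -7

-7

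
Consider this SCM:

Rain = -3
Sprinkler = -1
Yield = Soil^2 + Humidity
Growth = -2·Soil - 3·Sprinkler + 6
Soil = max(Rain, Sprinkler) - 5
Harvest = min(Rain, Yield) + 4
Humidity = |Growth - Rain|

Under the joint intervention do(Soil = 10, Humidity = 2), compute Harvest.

1

Under do(Soil = 10, Humidity = 2), each intervened variable's structural equation is replaced by its fixed value.
Yield = Soil^2 + Humidity  [with Soil=10, Humidity=2]  = 102
Harvest = min(Rain, Yield) + 4  [with Rain=-3, Yield=102]  = 1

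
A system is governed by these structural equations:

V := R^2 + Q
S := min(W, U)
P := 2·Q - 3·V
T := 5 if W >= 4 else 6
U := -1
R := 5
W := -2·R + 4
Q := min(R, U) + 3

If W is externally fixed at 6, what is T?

5

do(W=6) replaces the equation W := -2·R + 4 with the constant W = 6.
T = 5 if W >= 4 else 6  [with W=6]  = 5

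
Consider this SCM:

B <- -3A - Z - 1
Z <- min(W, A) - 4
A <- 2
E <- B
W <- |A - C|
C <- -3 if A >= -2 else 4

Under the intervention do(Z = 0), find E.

Under do(Z=0), the mechanism Z <- min(W, A) - 4 is discarded; Z is fixed at 0.
B = -3A - Z - 1  [with A=2, Z=0]  = -7
E = B  [with B=-7]  = -7

-7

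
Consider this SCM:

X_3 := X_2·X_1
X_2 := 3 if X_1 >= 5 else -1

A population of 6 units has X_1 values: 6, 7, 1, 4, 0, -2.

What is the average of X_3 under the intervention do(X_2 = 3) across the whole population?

8

The intervention sets X_2=3 in all 6 units regardless of X_1. Recomputing X_3 per unit gives 18, 21, 3, 12, 0, -6; average 8.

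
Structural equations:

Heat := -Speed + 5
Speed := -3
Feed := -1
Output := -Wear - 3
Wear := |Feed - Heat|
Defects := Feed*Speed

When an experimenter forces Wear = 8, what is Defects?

Intervening sets Wear = 8 and removes its equation (Wear := |Feed - Heat|).
No directed path runs from Wear to Defects, so Defects keeps its natural value.
Defects = Feed*Speed  [with Feed=-1, Speed=-3]  = 3

3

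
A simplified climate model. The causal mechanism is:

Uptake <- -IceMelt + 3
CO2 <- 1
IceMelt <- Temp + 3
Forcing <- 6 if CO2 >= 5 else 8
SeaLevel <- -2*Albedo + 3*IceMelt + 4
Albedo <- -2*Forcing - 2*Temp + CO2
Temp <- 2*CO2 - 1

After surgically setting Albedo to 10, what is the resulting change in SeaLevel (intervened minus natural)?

-54

The intervention breaks the incoming arrows to Albedo: Albedo <- -2*Forcing - 2*Temp + CO2 no longer applies, and Albedo = 10.
Temp = 2*CO2 - 1  [with CO2=1]  = 1
IceMelt = Temp + 3  [with Temp=1]  = 4
SeaLevel = -2*Albedo + 3*IceMelt + 4  [with Albedo=10, IceMelt=4]  = -4
Without intervention: Forcing = 6 if CO2 >= 5 else 8  [with CO2=1]  = 8; Temp = 2*CO2 - 1  [with CO2=1]  = 1; IceMelt = Temp + 3  [with Temp=1]  = 4; Albedo = -2*Forcing - 2*Temp + CO2  [with Forcing=8, Temp=1, CO2=1]  = -17; SeaLevel = -2*Albedo + 3*IceMelt + 4  [with Albedo=-17, IceMelt=4]  = 50.
Change = -4 − 50 = -54.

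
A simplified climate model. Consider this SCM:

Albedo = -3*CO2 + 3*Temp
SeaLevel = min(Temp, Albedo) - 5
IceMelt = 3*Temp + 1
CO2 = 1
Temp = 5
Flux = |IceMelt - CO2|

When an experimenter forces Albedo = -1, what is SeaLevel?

-6

Intervening sets Albedo = -1 and removes its equation (Albedo = -3*CO2 + 3*Temp).
SeaLevel = min(Temp, Albedo) - 5  [with Temp=5, Albedo=-1]  = -6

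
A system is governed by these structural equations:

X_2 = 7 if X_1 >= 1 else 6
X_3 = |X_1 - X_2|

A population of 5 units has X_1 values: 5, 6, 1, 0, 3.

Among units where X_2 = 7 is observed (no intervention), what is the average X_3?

3.25

E[X_3|X_2=7] averages over only the 4 units with X_2=7 (X_1 = 5, 6, 1, 3): X_3 = 2, 1, 6, 4, mean 3.25.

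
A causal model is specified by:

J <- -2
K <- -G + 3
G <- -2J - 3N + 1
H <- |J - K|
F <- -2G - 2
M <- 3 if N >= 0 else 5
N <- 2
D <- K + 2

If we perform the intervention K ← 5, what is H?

7

do(K=5) replaces the equation K <- -G + 3 with the constant K = 5.
H = |J - K|  [with J=-2, K=5]  = 7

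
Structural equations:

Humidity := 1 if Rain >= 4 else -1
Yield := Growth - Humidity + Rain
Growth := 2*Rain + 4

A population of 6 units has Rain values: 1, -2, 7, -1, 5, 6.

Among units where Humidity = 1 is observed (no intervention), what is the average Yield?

Observing Humidity=1 restricts to units where Humidity's equation naturally yields 1: Rain ∈ {7, 5, 6}. In that subpopulation Yield = 24, 18, 21, mean 21.

21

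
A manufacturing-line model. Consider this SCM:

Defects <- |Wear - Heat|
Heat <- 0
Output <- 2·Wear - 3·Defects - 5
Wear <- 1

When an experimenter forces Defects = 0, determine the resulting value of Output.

The intervention breaks the incoming arrows to Defects: Defects <- |Wear - Heat| no longer applies, and Defects = 0.
Output = 2·Wear - 3·Defects - 5  [with Wear=1, Defects=0]  = -3

-3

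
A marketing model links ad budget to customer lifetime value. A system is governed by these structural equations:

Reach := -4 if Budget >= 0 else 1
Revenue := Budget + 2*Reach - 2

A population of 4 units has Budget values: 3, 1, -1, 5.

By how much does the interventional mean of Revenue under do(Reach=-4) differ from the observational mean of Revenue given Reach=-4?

The intervention sets Reach=-4 in all 4 units regardless of Budget. Recomputing Revenue per unit gives -7, -9, -11, -5; average -8.
E[Revenue|Reach=-4] averages over only the 3 units with Reach=-4 (Budget = 3, 1, 5): Revenue = -7, -9, -5, mean -7.
Difference = -8 − (-7) = -1.

-1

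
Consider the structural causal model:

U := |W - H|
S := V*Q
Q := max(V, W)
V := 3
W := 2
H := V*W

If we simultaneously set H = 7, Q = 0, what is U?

The joint intervention fixes H = 7, Q = 0, removing each variable's own equation.
U = |W - H|  [with W=2, H=7]  = 5

5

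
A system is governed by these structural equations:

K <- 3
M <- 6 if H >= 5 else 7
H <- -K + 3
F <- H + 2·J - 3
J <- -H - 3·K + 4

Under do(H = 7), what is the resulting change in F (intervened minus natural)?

do(H=7) replaces the equation H <- -K + 3 with the constant H = 7.
J = -H - 3·K + 4  [with H=7, K=3]  = -12
F = H + 2·J - 3  [with H=7, J=-12]  = -20
Without intervention: H = -K + 3  [with K=3]  = 0; J = -H - 3·K + 4  [with H=0, K=3]  = -5; F = H + 2·J - 3  [with H=0, J=-5]  = -13.
Change = -20 − (-13) = -7.

-7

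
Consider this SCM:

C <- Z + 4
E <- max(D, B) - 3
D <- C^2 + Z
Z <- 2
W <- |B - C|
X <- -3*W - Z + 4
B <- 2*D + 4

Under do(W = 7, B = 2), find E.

35

Setting W = 7, B = 2 by intervention discards those variables' equations.
C = Z + 4  [with Z=2]  = 6
D = C^2 + Z  [with C=6, Z=2]  = 38
E = max(D, B) - 3  [with D=38, B=2]  = 35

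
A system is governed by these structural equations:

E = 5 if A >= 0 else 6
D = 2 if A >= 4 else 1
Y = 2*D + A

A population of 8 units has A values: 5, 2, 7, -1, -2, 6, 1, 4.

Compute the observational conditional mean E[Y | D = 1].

Conditioning on D=1 selects the 4 unit(s) with A ∈ {2, -1, -2, 1}. Their Y values: 4, 1, 0, 3. Mean = 2.

2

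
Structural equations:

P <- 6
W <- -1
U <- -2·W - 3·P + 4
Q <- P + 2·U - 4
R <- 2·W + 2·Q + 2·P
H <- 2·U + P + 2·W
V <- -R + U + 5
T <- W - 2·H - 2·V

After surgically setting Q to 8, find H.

Under do(Q=8), the mechanism Q <- P + 2·U - 4 is discarded; Q is fixed at 8.
Since H is not a descendant of the intervened variable, it is unaffected.
U = -2·W - 3·P + 4  [with W=-1, P=6]  = -12
H = 2·U + P + 2·W  [with U=-12, P=6, W=-1]  = -20

-20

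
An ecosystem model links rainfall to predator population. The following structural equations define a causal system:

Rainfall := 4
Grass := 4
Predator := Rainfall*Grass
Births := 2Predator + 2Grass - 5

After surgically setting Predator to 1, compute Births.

5

The intervention breaks the incoming arrows to Predator: Predator := Rainfall*Grass no longer applies, and Predator = 1.
Births = 2Predator + 2Grass - 5  [with Predator=1, Grass=4]  = 5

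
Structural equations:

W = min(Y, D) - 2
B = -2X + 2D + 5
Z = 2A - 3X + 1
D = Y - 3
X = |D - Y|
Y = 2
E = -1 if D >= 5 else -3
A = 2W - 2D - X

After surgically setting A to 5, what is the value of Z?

2

do(A=5) replaces the equation A = 2W - 2D - X with the constant A = 5.
D = Y - 3  [with Y=2]  = -1
X = |D - Y|  [with D=-1, Y=2]  = 3
Z = 2A - 3X + 1  [with A=5, X=3]  = 2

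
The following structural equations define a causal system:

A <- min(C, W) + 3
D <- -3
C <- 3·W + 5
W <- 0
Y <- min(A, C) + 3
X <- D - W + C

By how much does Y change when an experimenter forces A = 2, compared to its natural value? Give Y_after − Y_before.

Under do(A=2), the mechanism A <- min(C, W) + 3 is discarded; A is fixed at 2.
C = 3·W + 5  [with W=0]  = 5
Y = min(A, C) + 3  [with A=2, C=5]  = 5
Without intervention: C = 3·W + 5  [with W=0]  = 5; A = min(C, W) + 3  [with C=5, W=0]  = 3; Y = min(A, C) + 3  [with A=3, C=5]  = 6.
Change = 5 − 6 = -1.

-1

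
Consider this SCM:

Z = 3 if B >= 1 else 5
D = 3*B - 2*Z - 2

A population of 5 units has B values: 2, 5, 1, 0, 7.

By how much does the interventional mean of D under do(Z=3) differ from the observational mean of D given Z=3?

-2.25

Every unit gets Z=3 under the intervention. D values become -2, 7, -5, -8, 13; E[D|do(Z=3)] = 1.
Observing Z=3 restricts to units where Z's equation naturally yields 3: B ∈ {2, 5, 1, 7}. In that subpopulation D = -2, 7, -5, 13, mean 3.25.
Difference = 1 − 3.25 = -2.25.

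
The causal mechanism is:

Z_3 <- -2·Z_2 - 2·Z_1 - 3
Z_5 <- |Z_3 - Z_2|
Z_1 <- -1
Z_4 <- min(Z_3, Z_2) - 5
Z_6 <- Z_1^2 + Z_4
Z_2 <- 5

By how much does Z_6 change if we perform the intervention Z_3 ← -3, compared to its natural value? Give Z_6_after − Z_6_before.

The intervention breaks the incoming arrows to Z_3: Z_3 <- -2·Z_2 - 2·Z_1 - 3 no longer applies, and Z_3 = -3.
Z_4 = min(Z_3, Z_2) - 5  [with Z_3=-3, Z_2=5]  = -8
Z_6 = Z_1^2 + Z_4  [with Z_1=-1, Z_4=-8]  = -7
Without intervention: Z_3 = -2·Z_2 - 2·Z_1 - 3  [with Z_2=5, Z_1=-1]  = -11; Z_4 = min(Z_3, Z_2) - 5  [with Z_3=-11, Z_2=5]  = -16; Z_6 = Z_1^2 + Z_4  [with Z_1=-1, Z_4=-16]  = -15.
Change = -7 − (-15) = 8.

8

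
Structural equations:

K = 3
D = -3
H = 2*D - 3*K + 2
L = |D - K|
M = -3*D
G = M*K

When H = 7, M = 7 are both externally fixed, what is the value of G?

21

Setting H = 7, M = 7 by intervention discards those variables' equations.
G = M*K  [with M=7, K=3]  = 21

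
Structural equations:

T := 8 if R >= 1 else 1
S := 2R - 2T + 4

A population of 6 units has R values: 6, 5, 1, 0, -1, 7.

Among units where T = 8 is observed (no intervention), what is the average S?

-2.5

Observing T=8 restricts to units where T's equation naturally yields 8: R ∈ {6, 5, 1, 7}. In that subpopulation S = 0, -2, -10, 2, mean -2.5.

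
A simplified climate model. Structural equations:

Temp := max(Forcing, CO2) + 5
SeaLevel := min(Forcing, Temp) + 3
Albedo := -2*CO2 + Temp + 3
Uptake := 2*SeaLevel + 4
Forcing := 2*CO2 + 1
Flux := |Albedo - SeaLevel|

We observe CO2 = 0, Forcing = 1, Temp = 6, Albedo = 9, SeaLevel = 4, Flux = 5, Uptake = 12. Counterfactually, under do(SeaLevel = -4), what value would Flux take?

13

The intervention breaks the incoming arrows to SeaLevel: SeaLevel := min(Forcing, Temp) + 3 no longer applies, and SeaLevel = -4.
Forcing = 2*CO2 + 1  [with CO2=0]  = 1
Temp = max(Forcing, CO2) + 5  [with Forcing=1, CO2=0]  = 6
Albedo = -2*CO2 + Temp + 3  [with CO2=0, Temp=6]  = 9
Flux = |Albedo - SeaLevel|  [with Albedo=9, SeaLevel=-4]  = 13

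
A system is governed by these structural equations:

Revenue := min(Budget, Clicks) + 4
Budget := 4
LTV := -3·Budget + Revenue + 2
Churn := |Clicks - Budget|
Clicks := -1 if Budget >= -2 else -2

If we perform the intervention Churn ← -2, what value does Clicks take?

-1

Under do(Churn=-2), the mechanism Churn := |Clicks - Budget| is discarded; Churn is fixed at -2.
Since Clicks is not a descendant of the intervened variable, it is unaffected.
Clicks = -1 if Budget >= -2 else -2  [with Budget=4]  = -1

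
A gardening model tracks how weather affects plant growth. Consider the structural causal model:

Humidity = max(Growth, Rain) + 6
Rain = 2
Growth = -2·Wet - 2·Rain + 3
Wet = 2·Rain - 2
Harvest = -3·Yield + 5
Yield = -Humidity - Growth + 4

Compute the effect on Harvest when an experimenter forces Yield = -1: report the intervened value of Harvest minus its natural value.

The intervention breaks the incoming arrows to Yield: Yield = -Humidity - Growth + 4 no longer applies, and Yield = -1.
Harvest = -3·Yield + 5  [with Yield=-1]  = 8
Without intervention: Wet = 2·Rain - 2  [with Rain=2]  = 2; Growth = -2·Wet - 2·Rain + 3  [with Wet=2, Rain=2]  = -5; Humidity = max(Growth, Rain) + 6  [with Growth=-5, Rain=2]  = 8; Yield = -Humidity - Growth + 4  [with Humidity=8, Growth=-5]  = 1; Harvest = -3·Yield + 5  [with Yield=1]  = 2.
Change = 8 − 2 = 6.

6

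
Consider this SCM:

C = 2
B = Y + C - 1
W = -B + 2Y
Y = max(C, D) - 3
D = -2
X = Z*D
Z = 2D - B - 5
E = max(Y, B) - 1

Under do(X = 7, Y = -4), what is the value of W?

-5

Under do(X = 7, Y = -4), each intervened variable's structural equation is replaced by its fixed value.
B = Y + C - 1  [with Y=-4, C=2]  = -3
W = -B + 2Y  [with B=-3, Y=-4]  = -5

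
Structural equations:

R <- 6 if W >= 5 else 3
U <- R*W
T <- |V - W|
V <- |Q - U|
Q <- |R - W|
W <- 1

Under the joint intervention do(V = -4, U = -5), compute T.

Setting V = -4, U = -5 by intervention discards those variables' equations.
T = |V - W|  [with V=-4, W=1]  = 5

5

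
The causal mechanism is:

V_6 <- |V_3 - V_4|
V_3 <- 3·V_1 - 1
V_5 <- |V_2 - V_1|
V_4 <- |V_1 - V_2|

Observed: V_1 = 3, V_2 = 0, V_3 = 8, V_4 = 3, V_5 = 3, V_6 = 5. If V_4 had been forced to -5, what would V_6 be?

13

Under do(V_4=-5), the mechanism V_4 <- |V_1 - V_2| is discarded; V_4 is fixed at -5.
V_3 = 3·V_1 - 1  [with V_1=3]  = 8
V_6 = |V_3 - V_4|  [with V_3=8, V_4=-5]  = 13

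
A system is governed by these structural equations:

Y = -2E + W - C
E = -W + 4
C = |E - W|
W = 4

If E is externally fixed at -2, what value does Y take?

2

Under do(E=-2), the mechanism E = -W + 4 is discarded; E is fixed at -2.
C = |E - W|  [with E=-2, W=4]  = 6
Y = -2E + W - C  [with E=-2, W=4, C=6]  = 2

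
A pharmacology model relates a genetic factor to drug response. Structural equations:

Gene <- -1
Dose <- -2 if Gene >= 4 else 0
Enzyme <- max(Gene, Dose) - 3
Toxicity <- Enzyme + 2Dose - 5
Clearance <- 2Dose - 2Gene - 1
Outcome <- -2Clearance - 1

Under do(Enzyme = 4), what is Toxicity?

-1

The intervention breaks the incoming arrows to Enzyme: Enzyme <- max(Gene, Dose) - 3 no longer applies, and Enzyme = 4.
Dose = -2 if Gene >= 4 else 0  [with Gene=-1]  = 0
Toxicity = Enzyme + 2Dose - 5  [with Enzyme=4, Dose=0]  = -1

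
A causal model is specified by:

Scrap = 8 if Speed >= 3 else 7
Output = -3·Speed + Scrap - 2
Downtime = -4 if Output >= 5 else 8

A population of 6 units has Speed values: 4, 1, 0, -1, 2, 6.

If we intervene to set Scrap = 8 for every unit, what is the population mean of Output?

The intervention sets Scrap=8 in all 6 units regardless of Speed. Recomputing Output per unit gives -6, 3, 6, 9, 0, -12; average 0.

0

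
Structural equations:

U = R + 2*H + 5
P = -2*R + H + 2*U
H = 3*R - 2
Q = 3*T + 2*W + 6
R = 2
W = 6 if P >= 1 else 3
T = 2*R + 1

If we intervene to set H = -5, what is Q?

Under do(H=-5), the mechanism H = 3*R - 2 is discarded; H is fixed at -5.
U = R + 2*H + 5  [with R=2, H=-5]  = -3
P = -2*R + H + 2*U  [with R=2, H=-5, U=-3]  = -15
W = 6 if P >= 1 else 3  [with P=-15]  = 3
T = 2*R + 1  [with R=2]  = 5
Q = 3*T + 2*W + 6  [with T=5, W=3]  = 27

27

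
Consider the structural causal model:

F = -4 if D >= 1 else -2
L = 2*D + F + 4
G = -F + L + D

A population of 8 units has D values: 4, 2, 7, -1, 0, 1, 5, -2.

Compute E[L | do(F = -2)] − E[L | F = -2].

6

do(F=-2) breaks F's dependence on D. With F=-2 fixed, L across the units is 10, 6, 16, 0, 2, 4, 12, -2, mean 6.
Observing F=-2 restricts to units where F's equation naturally yields -2: D ∈ {-1, 0, -2}. In that subpopulation L = 0, 2, -2, mean 0.
Difference = 6 − 0 = 6.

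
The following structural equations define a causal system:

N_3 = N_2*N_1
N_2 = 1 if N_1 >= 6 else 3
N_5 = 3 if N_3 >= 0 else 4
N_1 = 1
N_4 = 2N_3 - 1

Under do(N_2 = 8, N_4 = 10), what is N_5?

Setting N_2 = 8, N_4 = 10 by intervention discards those variables' equations.
N_3 = N_2*N_1  [with N_2=8, N_1=1]  = 8
N_5 = 3 if N_3 >= 0 else 4  [with N_3=8]  = 3

3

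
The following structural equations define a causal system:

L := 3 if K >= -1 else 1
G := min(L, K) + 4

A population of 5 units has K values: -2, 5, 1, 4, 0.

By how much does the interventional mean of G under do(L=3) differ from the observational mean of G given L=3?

Every unit gets L=3 under the intervention. G values become 2, 7, 5, 7, 4; E[G|do(L=3)] = 5.
Conditioning on L=3 selects the 4 unit(s) with K ∈ {5, 1, 4, 0}. Their G values: 7, 5, 7, 4. Mean = 5.75.
Difference = 5 − 5.75 = -0.75.

-0.75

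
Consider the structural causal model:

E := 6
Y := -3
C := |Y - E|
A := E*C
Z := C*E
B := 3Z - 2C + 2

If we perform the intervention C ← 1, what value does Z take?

6

do(C=1) replaces the equation C := |Y - E| with the constant C = 1.
Z = C*E  [with C=1, E=6]  = 6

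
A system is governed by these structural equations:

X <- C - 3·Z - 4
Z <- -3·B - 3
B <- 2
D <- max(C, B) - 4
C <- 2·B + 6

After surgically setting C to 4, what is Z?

-9

Under do(C=4), the mechanism C <- 2·B + 6 is discarded; C is fixed at 4.
Since Z is not a descendant of the intervened variable, it is unaffected.
Z = -3·B - 3  [with B=2]  = -9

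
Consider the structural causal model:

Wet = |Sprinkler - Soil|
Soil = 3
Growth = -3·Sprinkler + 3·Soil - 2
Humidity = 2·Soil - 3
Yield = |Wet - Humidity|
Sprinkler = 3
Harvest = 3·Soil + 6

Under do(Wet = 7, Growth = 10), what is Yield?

4

Setting Wet = 7, Growth = 10 by intervention discards those variables' equations.
Humidity = 2·Soil - 3  [with Soil=3]  = 3
Yield = |Wet - Humidity|  [with Wet=7, Humidity=3]  = 4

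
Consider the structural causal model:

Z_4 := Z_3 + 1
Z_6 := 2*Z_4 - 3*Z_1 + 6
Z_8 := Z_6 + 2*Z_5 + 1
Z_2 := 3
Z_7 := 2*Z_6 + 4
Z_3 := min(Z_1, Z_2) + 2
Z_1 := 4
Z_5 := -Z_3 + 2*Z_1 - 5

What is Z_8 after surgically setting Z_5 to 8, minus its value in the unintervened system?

20

do(Z_5=8) replaces the equation Z_5 := -Z_3 + 2*Z_1 - 5 with the constant Z_5 = 8.
Z_3 = min(Z_1, Z_2) + 2  [with Z_1=4, Z_2=3]  = 5
Z_4 = Z_3 + 1  [with Z_3=5]  = 6
Z_6 = 2*Z_4 - 3*Z_1 + 6  [with Z_4=6, Z_1=4]  = 6
Z_8 = Z_6 + 2*Z_5 + 1  [with Z_6=6, Z_5=8]  = 23
Without intervention: Z_3 = min(Z_1, Z_2) + 2  [with Z_1=4, Z_2=3]  = 5; Z_4 = Z_3 + 1  [with Z_3=5]  = 6; Z_5 = -Z_3 + 2*Z_1 - 5  [with Z_3=5, Z_1=4]  = -2; Z_6 = 2*Z_4 - 3*Z_1 + 6  [with Z_4=6, Z_1=4]  = 6; Z_8 = Z_6 + 2*Z_5 + 1  [with Z_6=6, Z_5=-2]  = 3.
Change = 23 − 3 = 20.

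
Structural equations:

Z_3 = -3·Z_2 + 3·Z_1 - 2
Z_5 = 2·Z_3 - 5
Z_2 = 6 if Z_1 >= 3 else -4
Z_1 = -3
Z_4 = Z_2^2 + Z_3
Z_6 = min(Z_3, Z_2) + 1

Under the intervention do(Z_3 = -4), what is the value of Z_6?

The intervention breaks the incoming arrows to Z_3: Z_3 = -3·Z_2 + 3·Z_1 - 2 no longer applies, and Z_3 = -4.
Z_2 = 6 if Z_1 >= 3 else -4  [with Z_1=-3]  = -4
Z_6 = min(Z_3, Z_2) + 1  [with Z_3=-4, Z_2=-4]  = -3

-3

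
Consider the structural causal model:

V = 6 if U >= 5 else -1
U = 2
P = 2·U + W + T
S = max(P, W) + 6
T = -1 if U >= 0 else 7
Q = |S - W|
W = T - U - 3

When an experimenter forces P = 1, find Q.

The intervention breaks the incoming arrows to P: P = 2·U + W + T no longer applies, and P = 1.
T = -1 if U >= 0 else 7  [with U=2]  = -1
W = T - U - 3  [with T=-1, U=2]  = -6
S = max(P, W) + 6  [with P=1, W=-6]  = 7
Q = |S - W|  [with S=7, W=-6]  = 13

13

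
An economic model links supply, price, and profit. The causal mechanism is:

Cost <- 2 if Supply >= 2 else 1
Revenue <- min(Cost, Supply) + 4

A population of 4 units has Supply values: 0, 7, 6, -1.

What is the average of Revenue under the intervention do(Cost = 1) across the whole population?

4.25

Under do(Cost=1), Cost's equation is replaced by Cost=1 for every unit. Per-unit Revenue: 4, 5, 5, 3. Mean = 4.25.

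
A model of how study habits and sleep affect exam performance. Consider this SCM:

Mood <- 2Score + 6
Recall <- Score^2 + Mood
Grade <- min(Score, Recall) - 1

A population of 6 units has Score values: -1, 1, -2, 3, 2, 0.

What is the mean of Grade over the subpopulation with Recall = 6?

-2

Conditioning on Recall=6 selects the 2 unit(s) with Score ∈ {-2, 0}. Their Grade values: -3, -1. Mean = -2.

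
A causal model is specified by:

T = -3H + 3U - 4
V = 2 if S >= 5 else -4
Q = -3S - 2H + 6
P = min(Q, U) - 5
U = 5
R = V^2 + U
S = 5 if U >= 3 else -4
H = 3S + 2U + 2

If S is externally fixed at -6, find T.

Under do(S=-6), the mechanism S = 5 if U >= 3 else -4 is discarded; S is fixed at -6.
H = 3S + 2U + 2  [with S=-6, U=5]  = -6
T = -3H + 3U - 4  [with H=-6, U=5]  = 29

29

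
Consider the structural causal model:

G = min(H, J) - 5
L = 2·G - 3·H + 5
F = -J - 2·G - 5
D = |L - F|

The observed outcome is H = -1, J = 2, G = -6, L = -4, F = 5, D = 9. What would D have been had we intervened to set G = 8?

The intervention breaks the incoming arrows to G: G = min(H, J) - 5 no longer applies, and G = 8.
L = 2·G - 3·H + 5  [with G=8, H=-1]  = 24
F = -J - 2·G - 5  [with J=2, G=8]  = -23
D = |L - F|  [with L=24, F=-23]  = 47

47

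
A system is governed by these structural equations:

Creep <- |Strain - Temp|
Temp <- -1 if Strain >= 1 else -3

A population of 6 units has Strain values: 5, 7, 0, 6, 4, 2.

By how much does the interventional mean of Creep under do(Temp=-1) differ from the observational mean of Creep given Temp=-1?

-0.8

Every unit gets Temp=-1 under the intervention. Creep values become 6, 8, 1, 7, 5, 3; E[Creep|do(Temp=-1)] = 5.
Conditioning on Temp=-1 selects the 5 unit(s) with Strain ∈ {5, 7, 6, 4, 2}. Their Creep values: 6, 8, 7, 5, 3. Mean = 5.8.
Difference = 5 − 5.8 = -0.8.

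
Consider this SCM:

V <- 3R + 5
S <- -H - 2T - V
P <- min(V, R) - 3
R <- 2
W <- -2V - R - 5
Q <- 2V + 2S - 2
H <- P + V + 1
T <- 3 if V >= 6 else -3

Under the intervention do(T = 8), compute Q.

-56

The intervention breaks the incoming arrows to T: T <- 3 if V >= 6 else -3 no longer applies, and T = 8.
V = 3R + 5  [with R=2]  = 11
P = min(V, R) - 3  [with V=11, R=2]  = -1
H = P + V + 1  [with P=-1, V=11]  = 11
S = -H - 2T - V  [with H=11, T=8, V=11]  = -38
Q = 2V + 2S - 2  [with V=11, S=-38]  = -56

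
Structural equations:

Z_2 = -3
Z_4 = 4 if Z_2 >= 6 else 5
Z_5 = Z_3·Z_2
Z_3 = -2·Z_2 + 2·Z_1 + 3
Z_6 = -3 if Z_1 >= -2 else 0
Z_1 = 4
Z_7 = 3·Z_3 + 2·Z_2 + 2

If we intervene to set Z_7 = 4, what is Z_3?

Intervening sets Z_7 = 4 and removes its equation (Z_7 = 3·Z_3 + 2·Z_2 + 2).
Z_3 is not downstream of the intervention, so its value is determined by the original equations.
Z_3 = -2·Z_2 + 2·Z_1 + 3  [with Z_2=-3, Z_1=4]  = 17

17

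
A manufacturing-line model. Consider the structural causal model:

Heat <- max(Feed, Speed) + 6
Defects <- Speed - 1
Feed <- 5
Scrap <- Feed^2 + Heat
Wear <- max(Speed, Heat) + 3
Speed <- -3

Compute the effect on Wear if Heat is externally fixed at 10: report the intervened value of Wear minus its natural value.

The intervention breaks the incoming arrows to Heat: Heat <- max(Feed, Speed) + 6 no longer applies, and Heat = 10.
Wear = max(Speed, Heat) + 3  [with Speed=-3, Heat=10]  = 13
Without intervention: Heat = max(Feed, Speed) + 6  [with Feed=5, Speed=-3]  = 11; Wear = max(Speed, Heat) + 3  [with Speed=-3, Heat=11]  = 14.
Change = 13 − 14 = -1.

-1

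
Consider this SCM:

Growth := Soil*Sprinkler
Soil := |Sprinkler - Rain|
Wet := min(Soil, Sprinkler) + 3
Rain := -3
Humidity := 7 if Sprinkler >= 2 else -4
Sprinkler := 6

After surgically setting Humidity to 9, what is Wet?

do(Humidity=9) replaces the equation Humidity := 7 if Sprinkler >= 2 else -4 with the constant Humidity = 9.
No directed path runs from Humidity to Wet, so Wet keeps its natural value.
Soil = |Sprinkler - Rain|  [with Sprinkler=6, Rain=-3]  = 9
Wet = min(Soil, Sprinkler) + 3  [with Soil=9, Sprinkler=6]  = 9

9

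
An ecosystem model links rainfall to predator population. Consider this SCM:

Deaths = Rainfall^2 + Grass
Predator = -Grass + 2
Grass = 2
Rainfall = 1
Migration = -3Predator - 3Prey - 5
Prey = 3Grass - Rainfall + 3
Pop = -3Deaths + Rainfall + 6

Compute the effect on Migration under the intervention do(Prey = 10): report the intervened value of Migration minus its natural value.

-6

The intervention breaks the incoming arrows to Prey: Prey = 3Grass - Rainfall + 3 no longer applies, and Prey = 10.
Predator = -Grass + 2  [with Grass=2]  = 0
Migration = -3Predator - 3Prey - 5  [with Predator=0, Prey=10]  = -35
Without intervention: Prey = 3Grass - Rainfall + 3  [with Grass=2, Rainfall=1]  = 8; Predator = -Grass + 2  [with Grass=2]  = 0; Migration = -3Predator - 3Prey - 5  [with Predator=0, Prey=8]  = -29.
Change = -35 − (-29) = -6.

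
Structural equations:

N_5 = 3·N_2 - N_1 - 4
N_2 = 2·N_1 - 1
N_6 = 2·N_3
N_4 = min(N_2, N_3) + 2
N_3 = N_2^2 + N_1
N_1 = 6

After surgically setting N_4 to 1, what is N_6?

254

Under do(N_4=1), the mechanism N_4 = min(N_2, N_3) + 2 is discarded; N_4 is fixed at 1.
Since N_6 is not a descendant of the intervened variable, it is unaffected.
N_2 = 2·N_1 - 1  [with N_1=6]  = 11
N_3 = N_2^2 + N_1  [with N_2=11, N_1=6]  = 127
N_6 = 2·N_3  [with N_3=127]  = 254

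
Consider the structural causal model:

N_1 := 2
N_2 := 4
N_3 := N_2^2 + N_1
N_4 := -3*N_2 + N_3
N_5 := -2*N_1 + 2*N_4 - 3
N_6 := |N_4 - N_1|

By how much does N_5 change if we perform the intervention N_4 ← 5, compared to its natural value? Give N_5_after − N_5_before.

Intervening sets N_4 = 5 and removes its equation (N_4 := -3*N_2 + N_3).
N_5 = -2*N_1 + 2*N_4 - 3  [with N_1=2, N_4=5]  = 3
Without intervention: N_3 = N_2^2 + N_1  [with N_2=4, N_1=2]  = 18; N_4 = -3*N_2 + N_3  [with N_2=4, N_3=18]  = 6; N_5 = -2*N_1 + 2*N_4 - 3  [with N_1=2, N_4=6]  = 5.
Change = 3 − 5 = -2.

-2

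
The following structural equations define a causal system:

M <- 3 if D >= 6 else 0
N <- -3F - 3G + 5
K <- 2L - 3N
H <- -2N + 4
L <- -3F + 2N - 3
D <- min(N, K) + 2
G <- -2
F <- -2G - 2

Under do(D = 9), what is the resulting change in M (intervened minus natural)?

3

Intervening sets D = 9 and removes its equation (D <- min(N, K) + 2).
M = 3 if D >= 6 else 0  [with D=9]  = 3
Without intervention: F = -2G - 2  [with G=-2]  = 2; N = -3F - 3G + 5  [with F=2, G=-2]  = 5; L = -3F + 2N - 3  [with F=2, N=5]  = 1; K = 2L - 3N  [with L=1, N=5]  = -13; D = min(N, K) + 2  [with N=5, K=-13]  = -11; M = 3 if D >= 6 else 0  [with D=-11]  = 0.
Change = 3 − 0 = 3.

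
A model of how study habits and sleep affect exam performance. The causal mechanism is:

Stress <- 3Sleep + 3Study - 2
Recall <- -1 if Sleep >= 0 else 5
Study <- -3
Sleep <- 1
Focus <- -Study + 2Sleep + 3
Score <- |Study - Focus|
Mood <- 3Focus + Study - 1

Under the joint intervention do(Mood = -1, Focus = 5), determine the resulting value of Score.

8

Setting Mood = -1, Focus = 5 by intervention discards those variables' equations.
Score = |Study - Focus|  [with Study=-3, Focus=5]  = 8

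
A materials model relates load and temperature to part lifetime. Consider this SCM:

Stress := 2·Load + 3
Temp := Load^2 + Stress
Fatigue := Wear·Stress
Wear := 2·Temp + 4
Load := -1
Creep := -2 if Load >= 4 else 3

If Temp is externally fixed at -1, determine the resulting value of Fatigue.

The intervention breaks the incoming arrows to Temp: Temp := Load^2 + Stress no longer applies, and Temp = -1.
Stress = 2·Load + 3  [with Load=-1]  = 1
Wear = 2·Temp + 4  [with Temp=-1]  = 2
Fatigue = Wear·Stress  [with Wear=2, Stress=1]  = 2

2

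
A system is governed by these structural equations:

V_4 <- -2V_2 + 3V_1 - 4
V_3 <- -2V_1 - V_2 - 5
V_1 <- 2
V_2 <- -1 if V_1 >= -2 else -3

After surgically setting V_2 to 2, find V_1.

2

Under do(V_2=2), the mechanism V_2 <- -1 if V_1 >= -2 else -3 is discarded; V_2 is fixed at 2.
V_1 is not downstream of the intervention, so its value is determined by the original equations.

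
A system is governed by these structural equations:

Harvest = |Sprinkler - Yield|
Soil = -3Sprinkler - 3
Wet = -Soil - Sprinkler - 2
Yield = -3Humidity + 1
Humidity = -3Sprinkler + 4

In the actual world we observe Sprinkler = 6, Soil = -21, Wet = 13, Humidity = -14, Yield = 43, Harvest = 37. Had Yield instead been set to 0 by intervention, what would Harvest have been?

The intervention breaks the incoming arrows to Yield: Yield = -3Humidity + 1 no longer applies, and Yield = 0.
Harvest = |Sprinkler - Yield|  [with Sprinkler=6, Yield=0]  = 6

6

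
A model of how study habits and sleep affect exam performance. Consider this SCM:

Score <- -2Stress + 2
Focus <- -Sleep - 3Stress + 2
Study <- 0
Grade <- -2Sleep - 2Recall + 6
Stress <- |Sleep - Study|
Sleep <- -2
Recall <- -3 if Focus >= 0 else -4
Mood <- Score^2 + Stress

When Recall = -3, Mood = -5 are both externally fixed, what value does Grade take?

Under do(Recall = -3, Mood = -5), each intervened variable's structural equation is replaced by its fixed value.
Grade = -2Sleep - 2Recall + 6  [with Sleep=-2, Recall=-3]  = 16

16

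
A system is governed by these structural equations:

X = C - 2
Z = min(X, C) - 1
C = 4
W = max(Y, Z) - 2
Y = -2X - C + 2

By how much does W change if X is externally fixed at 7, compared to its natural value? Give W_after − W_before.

do(X=7) replaces the equation X = C - 2 with the constant X = 7.
Z = min(X, C) - 1  [with X=7, C=4]  = 3
Y = -2X - C + 2  [with X=7, C=4]  = -16
W = max(Y, Z) - 2  [with Y=-16, Z=3]  = 1
Without intervention: X = C - 2  [with C=4]  = 2; Z = min(X, C) - 1  [with X=2, C=4]  = 1; Y = -2X - C + 2  [with X=2, C=4]  = -6; W = max(Y, Z) - 2  [with Y=-6, Z=1]  = -1.
Change = 1 − (-1) = 2.

2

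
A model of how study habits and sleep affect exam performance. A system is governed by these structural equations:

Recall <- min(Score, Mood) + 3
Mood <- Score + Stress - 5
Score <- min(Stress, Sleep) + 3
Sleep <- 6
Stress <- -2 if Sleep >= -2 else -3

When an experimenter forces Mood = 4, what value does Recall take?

Intervening sets Mood = 4 and removes its equation (Mood <- Score + Stress - 5).
Stress = -2 if Sleep >= -2 else -3  [with Sleep=6]  = -2
Score = min(Stress, Sleep) + 3  [with Stress=-2, Sleep=6]  = 1
Recall = min(Score, Mood) + 3  [with Score=1, Mood=4]  = 4

4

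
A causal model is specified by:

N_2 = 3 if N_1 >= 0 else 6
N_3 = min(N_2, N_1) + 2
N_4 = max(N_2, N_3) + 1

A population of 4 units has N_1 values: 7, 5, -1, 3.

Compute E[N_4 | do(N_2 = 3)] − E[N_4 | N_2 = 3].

-0.5

Every unit gets N_2=3 under the intervention. N_4 values become 6, 6, 4, 6; E[N_4|do(N_2=3)] = 5.5.
Observing N_2=3 restricts to units where N_2's equation naturally yields 3: N_1 ∈ {7, 5, 3}. In that subpopulation N_4 = 6, 6, 6, mean 6.
Difference = 5.5 − 6 = -0.5.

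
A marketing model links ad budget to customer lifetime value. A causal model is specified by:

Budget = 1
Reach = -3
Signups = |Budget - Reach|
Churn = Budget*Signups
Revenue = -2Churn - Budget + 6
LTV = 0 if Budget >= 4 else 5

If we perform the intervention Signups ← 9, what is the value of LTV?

The intervention breaks the incoming arrows to Signups: Signups = |Budget - Reach| no longer applies, and Signups = 9.
No directed path runs from Signups to LTV, so LTV keeps its natural value.
LTV = 0 if Budget >= 4 else 5  [with Budget=1]  = 5

5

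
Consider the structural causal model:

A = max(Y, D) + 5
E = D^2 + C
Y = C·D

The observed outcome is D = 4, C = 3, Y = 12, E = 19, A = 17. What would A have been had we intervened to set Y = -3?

9

do(Y=-3) replaces the equation Y = C·D with the constant Y = -3.
A = max(Y, D) + 5  [with Y=-3, D=4]  = 9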